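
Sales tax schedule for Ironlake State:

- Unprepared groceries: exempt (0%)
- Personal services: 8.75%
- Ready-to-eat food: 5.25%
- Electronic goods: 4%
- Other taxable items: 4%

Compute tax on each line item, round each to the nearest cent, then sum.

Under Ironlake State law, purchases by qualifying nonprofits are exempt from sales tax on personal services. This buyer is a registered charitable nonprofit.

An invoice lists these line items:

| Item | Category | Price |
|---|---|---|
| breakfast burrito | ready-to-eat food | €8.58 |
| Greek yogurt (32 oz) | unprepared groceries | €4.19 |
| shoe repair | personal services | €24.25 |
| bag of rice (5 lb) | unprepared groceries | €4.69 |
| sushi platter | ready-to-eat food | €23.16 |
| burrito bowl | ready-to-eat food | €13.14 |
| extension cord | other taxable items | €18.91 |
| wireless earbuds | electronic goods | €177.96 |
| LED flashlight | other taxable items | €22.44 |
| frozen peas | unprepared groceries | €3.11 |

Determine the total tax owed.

Breakfast burrito €8.58: ready-to-eat food → 5.25% → €0.45
Greek yogurt (32 oz) €4.19: unprepared groceries → 0% → €0.00
Shoe repair €24.25: personal services, buyer-exempt → 0% → €0.00
Bag of rice (5 lb) €4.69: unprepared groceries → 0% → €0.00
Sushi platter €23.16: ready-to-eat food → 5.25% → €1.22
Burrito bowl €13.14: ready-to-eat food → 5.25% → €0.69
Extension cord €18.91: other taxable items → 4% → €0.76
Wireless earbuds €177.96: electronic goods → 4% → €7.12
LED flashlight €22.44: other taxable items → 4% → €0.90
Frozen peas €3.11: unprepared groceries → 0% → €0.00
Total tax = €0.45 + €1.22 + €0.69 + €0.76 + €7.12 + €0.90 = €11.14

€11.14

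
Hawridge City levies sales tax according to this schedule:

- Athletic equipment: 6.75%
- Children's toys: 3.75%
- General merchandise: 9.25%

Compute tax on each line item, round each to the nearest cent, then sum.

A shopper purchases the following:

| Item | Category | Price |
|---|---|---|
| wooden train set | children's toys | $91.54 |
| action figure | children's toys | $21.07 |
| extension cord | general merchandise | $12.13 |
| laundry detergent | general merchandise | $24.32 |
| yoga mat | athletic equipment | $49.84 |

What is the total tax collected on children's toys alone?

$4.22

Wooden train set $91.54: children's toys → 3.75% → $3.43
Action figure $21.07: children's toys → 3.75% → $0.79
Tax on children's toys = $3.43 + $0.79 = $4.22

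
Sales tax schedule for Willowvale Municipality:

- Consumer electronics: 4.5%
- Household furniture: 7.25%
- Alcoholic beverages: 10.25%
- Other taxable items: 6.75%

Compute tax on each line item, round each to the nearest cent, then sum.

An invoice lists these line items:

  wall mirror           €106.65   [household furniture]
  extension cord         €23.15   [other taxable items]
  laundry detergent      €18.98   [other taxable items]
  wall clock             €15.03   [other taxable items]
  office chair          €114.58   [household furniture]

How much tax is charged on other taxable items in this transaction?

€3.85

Extension cord €23.15: other taxable items → 6.75% → €1.56
Laundry detergent €18.98: other taxable items → 6.75% → €1.28
Wall clock €15.03: other taxable items → 6.75% → €1.01
Tax on other taxable items = €1.56 + €1.28 + €1.01 = €3.85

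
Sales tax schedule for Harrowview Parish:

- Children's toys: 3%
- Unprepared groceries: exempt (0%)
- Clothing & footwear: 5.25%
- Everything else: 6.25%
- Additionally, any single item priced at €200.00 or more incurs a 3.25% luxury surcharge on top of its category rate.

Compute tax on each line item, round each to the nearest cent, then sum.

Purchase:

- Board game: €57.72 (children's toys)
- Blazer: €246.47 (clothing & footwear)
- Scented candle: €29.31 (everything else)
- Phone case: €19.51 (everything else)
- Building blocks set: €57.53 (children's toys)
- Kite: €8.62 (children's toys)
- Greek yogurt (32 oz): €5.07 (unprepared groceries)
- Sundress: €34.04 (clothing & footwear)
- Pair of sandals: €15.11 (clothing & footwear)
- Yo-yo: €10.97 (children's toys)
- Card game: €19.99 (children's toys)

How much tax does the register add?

Board game €57.72: children's toys → 3% → €1.73
Blazer €246.47: clothing & footwear → 5.25% + 3.25% surcharge = 8.5% → €20.95
Scented candle €29.31: everything else → 6.25% → €1.83
Phone case €19.51: everything else → 6.25% → €1.22
Building blocks set €57.53: children's toys → 3% → €1.73
Kite €8.62: children's toys → 3% → €0.26
Greek yogurt (32 oz) €5.07: unprepared groceries → 0% → €0.00
Sundress €34.04: clothing & footwear → 5.25% → €1.79
Pair of sandals €15.11: clothing & footwear → 5.25% → €0.79
Yo-yo €10.97: children's toys → 3% → €0.33
Card game €19.99: children's toys → 3% → €0.60
Total tax = €1.73 + €20.95 + €1.83 + €1.22 + €1.73 + €0.26 + €1.79 + €0.79 + €0.33 + €0.60 = €31.23

€31.23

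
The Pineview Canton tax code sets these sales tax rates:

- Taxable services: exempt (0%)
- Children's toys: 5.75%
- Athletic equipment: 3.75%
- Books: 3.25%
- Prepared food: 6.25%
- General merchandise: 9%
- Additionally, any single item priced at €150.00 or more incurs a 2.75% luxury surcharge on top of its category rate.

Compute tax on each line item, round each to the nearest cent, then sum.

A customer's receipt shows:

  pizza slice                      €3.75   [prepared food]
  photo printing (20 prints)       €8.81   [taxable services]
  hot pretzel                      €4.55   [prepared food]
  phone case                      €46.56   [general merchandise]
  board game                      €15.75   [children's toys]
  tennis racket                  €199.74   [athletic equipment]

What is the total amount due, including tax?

Pizza slice €3.75: prepared food → 6.25% → €0.23
Photo printing (20 prints) €8.81: taxable services → 0% → €0.00
Hot pretzel €4.55: prepared food → 6.25% → €0.28
Phone case €46.56: general merchandise → 9% → €4.19
Board game €15.75: children's toys → 5.75% → €0.91
Tennis racket €199.74: athletic equipment → 3.75% + 2.75% surcharge = 6.5% → €12.98
Subtotal = €279.16; tax = €18.59; total due = €297.75

€297.75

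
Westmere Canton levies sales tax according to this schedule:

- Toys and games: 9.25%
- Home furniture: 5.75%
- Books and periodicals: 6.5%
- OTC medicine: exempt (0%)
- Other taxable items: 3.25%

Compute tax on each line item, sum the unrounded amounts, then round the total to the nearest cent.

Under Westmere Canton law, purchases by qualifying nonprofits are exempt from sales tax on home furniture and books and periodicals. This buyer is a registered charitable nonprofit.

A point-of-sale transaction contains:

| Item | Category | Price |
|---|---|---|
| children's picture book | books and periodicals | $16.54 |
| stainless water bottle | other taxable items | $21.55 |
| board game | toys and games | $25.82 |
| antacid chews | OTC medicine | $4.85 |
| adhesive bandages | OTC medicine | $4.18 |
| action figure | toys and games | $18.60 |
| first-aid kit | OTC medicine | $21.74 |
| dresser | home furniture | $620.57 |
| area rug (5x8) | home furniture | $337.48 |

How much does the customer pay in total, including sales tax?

Children's picture book $16.54: books and periodicals, buyer-exempt → 0% → $0.00
Stainless water bottle $21.55: other taxable items → 3.25% → $0.700375
Board game $25.82: toys and games → 9.25% → $2.38835
Antacid chews $4.85: OTC medicine → 0% → $0.00
Adhesive bandages $4.18: OTC medicine → 0% → $0.00
Action figure $18.60: toys and games → 9.25% → $1.7205
First-aid kit $21.74: OTC medicine → 0% → $0.00
Dresser $620.57: home furniture, buyer-exempt → 0% → $0.00
Area rug (5x8) $337.48: home furniture, buyer-exempt → 0% → $0.00
Subtotal = $1071.33; unrounded tax = $4.809225 → $4.81; total due = $1076.14

$1076.14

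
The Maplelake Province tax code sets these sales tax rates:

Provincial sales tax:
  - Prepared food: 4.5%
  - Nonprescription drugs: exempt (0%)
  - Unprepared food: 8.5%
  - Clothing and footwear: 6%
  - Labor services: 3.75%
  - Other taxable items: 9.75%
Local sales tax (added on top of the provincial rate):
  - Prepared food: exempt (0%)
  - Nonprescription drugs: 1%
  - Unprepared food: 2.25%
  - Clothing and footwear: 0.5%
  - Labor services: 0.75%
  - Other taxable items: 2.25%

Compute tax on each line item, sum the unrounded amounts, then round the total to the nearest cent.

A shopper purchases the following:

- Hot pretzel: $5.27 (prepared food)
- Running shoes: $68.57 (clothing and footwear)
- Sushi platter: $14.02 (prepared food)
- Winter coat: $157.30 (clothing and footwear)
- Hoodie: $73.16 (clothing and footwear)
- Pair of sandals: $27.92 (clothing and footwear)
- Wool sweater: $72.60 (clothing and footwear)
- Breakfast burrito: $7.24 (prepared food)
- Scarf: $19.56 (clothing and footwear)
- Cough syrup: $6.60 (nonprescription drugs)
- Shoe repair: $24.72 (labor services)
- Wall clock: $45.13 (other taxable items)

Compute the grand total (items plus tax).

Hot pretzel $5.27: prepared food → 4.5% + 0% local = 4.5% → $0.23715
Running shoes $68.57: clothing and footwear → 6% + 0.5% local = 6.5% → $4.45705
Sushi platter $14.02: prepared food → 4.5% + 0% local = 4.5% → $0.6309
Winter coat $157.30: clothing and footwear → 6% + 0.5% local = 6.5% → $10.2245
Hoodie $73.16: clothing and footwear → 6% + 0.5% local = 6.5% → $4.7554
Pair of sandals $27.92: clothing and footwear → 6% + 0.5% local = 6.5% → $1.8148
Wool sweater $72.60: clothing and footwear → 6% + 0.5% local = 6.5% → $4.719
Breakfast burrito $7.24: prepared food → 4.5% + 0% local = 4.5% → $0.3258
Scarf $19.56: clothing and footwear → 6% + 0.5% local = 6.5% → $1.2714
Cough syrup $6.60: nonprescription drugs → 0% + 1% local = 1% → $0.066
Shoe repair $24.72: labor services → 3.75% + 0.75% local = 4.5% → $1.1124
Wall clock $45.13: other taxable items → 9.75% + 2.25% local = 12% → $5.4156
Subtotal = $522.09; unrounded tax = $35.03 → $35.03; total due = $557.12

$557.12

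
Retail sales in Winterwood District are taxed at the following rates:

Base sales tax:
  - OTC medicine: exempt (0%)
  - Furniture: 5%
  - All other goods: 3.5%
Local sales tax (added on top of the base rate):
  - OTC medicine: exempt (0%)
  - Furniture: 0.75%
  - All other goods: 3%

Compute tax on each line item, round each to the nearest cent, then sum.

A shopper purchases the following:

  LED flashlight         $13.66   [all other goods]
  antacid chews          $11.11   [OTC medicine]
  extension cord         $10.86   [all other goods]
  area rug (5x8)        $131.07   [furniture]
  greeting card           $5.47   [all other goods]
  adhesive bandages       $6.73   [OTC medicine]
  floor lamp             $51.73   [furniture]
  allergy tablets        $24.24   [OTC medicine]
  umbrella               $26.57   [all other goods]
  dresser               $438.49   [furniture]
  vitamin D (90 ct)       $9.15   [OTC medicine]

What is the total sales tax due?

$39.41

LED flashlight $13.66: all other goods → 3.5% + 3% local = 6.5% → $0.89
Antacid chews $11.11: OTC medicine → 0% + 0% local = 0% → $0.00
Extension cord $10.86: all other goods → 3.5% + 3% local = 6.5% → $0.71
Area rug (5x8) $131.07: furniture → 5% + 0.75% local = 5.75% → $7.54
Greeting card $5.47: all other goods → 3.5% + 3% local = 6.5% → $0.36
Adhesive bandages $6.73: OTC medicine → 0% + 0% local = 0% → $0.00
Floor lamp $51.73: furniture → 5% + 0.75% local = 5.75% → $2.97
Allergy tablets $24.24: OTC medicine → 0% + 0% local = 0% → $0.00
Umbrella $26.57: all other goods → 3.5% + 3% local = 6.5% → $1.73
Dresser $438.49: furniture → 5% + 0.75% local = 5.75% → $25.21
Vitamin D (90 ct) $9.15: OTC medicine → 0% + 0% local = 0% → $0.00
Total tax = $0.89 + $0.71 + $7.54 + $0.36 + $2.97 + $1.73 + $25.21 = $39.41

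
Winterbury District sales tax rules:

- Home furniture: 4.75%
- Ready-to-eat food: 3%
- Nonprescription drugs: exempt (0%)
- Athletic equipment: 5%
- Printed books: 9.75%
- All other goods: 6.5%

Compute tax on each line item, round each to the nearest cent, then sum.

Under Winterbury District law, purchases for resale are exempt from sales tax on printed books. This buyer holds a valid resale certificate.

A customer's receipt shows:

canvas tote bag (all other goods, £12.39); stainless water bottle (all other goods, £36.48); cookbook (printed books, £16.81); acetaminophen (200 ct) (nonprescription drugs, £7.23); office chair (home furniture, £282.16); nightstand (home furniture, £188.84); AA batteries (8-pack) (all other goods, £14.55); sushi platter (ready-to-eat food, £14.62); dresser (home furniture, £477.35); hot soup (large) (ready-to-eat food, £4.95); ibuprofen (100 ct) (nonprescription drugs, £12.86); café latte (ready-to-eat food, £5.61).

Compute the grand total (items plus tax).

Canvas tote bag £12.39: all other goods → 6.5% → £0.81
Stainless water bottle £36.48: all other goods → 6.5% → £2.37
Cookbook £16.81: printed books, buyer-exempt → 0% → £0.00
Acetaminophen (200 ct) £7.23: nonprescription drugs → 0% → £0.00
Office chair £282.16: home furniture → 4.75% → £13.40
Nightstand £188.84: home furniture → 4.75% → £8.97
AA batteries (8-pack) £14.55: all other goods → 6.5% → £0.95
Sushi platter £14.62: ready-to-eat food → 3% → £0.44
Dresser £477.35: home furniture → 4.75% → £22.67
Hot soup (large) £4.95: ready-to-eat food → 3% → £0.15
Ibuprofen (100 ct) £12.86: nonprescription drugs → 0% → £0.00
Café latte £5.61: ready-to-eat food → 3% → £0.17
Subtotal = £1073.85; tax = £49.93; total due = £1123.78

£1123.78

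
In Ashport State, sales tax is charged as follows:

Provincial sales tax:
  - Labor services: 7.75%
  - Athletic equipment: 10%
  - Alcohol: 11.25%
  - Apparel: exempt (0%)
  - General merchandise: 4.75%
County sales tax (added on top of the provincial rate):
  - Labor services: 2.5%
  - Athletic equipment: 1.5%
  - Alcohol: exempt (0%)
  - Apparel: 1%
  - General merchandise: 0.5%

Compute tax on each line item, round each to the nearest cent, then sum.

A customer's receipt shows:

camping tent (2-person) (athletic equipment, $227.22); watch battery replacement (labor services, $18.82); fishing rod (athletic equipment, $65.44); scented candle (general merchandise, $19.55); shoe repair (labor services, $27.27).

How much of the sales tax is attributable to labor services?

Watch battery replacement $18.82: labor services → 7.75% + 2.5% county = 10.25% → $1.93
Shoe repair $27.27: labor services → 7.75% + 2.5% county = 10.25% → $2.80
Tax on labor services = $1.93 + $2.80 = $4.73

$4.73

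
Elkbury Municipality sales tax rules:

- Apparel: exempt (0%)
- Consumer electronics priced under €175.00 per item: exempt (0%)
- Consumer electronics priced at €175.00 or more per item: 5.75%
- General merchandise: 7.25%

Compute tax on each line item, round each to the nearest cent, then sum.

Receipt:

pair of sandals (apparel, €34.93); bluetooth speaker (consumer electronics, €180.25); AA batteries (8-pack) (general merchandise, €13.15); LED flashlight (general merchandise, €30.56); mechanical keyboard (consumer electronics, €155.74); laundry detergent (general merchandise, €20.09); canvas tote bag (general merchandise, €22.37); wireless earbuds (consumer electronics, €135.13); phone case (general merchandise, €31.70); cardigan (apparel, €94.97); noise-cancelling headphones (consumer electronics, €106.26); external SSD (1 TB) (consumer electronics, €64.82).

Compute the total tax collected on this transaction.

Pair of sandals €34.93: apparel → 0% → €0.00
Bluetooth speaker €180.25: consumer electronics, €175.00 or more → 5.75% → €10.36
AA batteries (8-pack) €13.15: general merchandise → 7.25% → €0.95
LED flashlight €30.56: general merchandise → 7.25% → €2.22
Mechanical keyboard €155.74: consumer electronics, under €175.00 → 0% → €0.00
Laundry detergent €20.09: general merchandise → 7.25% → €1.46
Canvas tote bag €22.37: general merchandise → 7.25% → €1.62
Wireless earbuds €135.13: consumer electronics, under €175.00 → 0% → €0.00
Phone case €31.70: general merchandise → 7.25% → €2.30
Cardigan €94.97: apparel → 0% → €0.00
Noise-cancelling headphones €106.26: consumer electronics, under €175.00 → 0% → €0.00
External SSD (1 TB) €64.82: consumer electronics, under €175.00 → 0% → €0.00
Total tax = €10.36 + €0.95 + €2.22 + €1.46 + €1.62 + €2.30 = €18.91

€18.91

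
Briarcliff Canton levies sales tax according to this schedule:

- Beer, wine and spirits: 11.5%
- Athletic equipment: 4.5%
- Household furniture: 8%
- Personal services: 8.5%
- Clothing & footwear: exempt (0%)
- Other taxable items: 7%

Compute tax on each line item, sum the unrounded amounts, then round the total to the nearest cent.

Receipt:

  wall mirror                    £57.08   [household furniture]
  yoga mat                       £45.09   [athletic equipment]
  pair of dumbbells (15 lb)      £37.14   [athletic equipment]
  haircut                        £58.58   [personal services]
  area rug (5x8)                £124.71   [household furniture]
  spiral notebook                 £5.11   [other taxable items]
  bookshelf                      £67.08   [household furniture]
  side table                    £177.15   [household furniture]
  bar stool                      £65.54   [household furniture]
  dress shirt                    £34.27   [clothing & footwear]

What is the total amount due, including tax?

£720.11

Wall mirror £57.08: household furniture → 8% → £4.5664
Yoga mat £45.09: athletic equipment → 4.5% → £2.02905
Pair of dumbbells (15 lb) £37.14: athletic equipment → 4.5% → £1.6713
Haircut £58.58: personal services → 8.5% → £4.9793
Area rug (5x8) £124.71: household furniture → 8% → £9.9768
Spiral notebook £5.11: other taxable items → 7% → £0.3577
Bookshelf £67.08: household furniture → 8% → £5.3664
Side table £177.15: household furniture → 8% → £14.172
Bar stool £65.54: household furniture → 8% → £5.2432
Dress shirt £34.27: clothing & footwear → 0% → £0.00
Subtotal = £671.75; unrounded tax = £48.36215 → £48.36; total due = £720.11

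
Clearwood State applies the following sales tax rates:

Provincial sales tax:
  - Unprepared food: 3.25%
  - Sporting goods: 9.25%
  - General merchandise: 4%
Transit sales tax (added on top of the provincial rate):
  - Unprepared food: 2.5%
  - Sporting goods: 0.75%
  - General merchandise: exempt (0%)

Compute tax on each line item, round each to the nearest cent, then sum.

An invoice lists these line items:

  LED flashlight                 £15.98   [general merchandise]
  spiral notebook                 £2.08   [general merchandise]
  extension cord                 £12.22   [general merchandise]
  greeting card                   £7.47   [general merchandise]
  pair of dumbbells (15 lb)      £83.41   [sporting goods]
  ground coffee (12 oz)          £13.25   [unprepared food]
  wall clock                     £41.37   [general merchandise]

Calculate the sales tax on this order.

LED flashlight £15.98: general merchandise → 4% + 0% transit = 4% → £0.64
Spiral notebook £2.08: general merchandise → 4% + 0% transit = 4% → £0.08
Extension cord £12.22: general merchandise → 4% + 0% transit = 4% → £0.49
Greeting card £7.47: general merchandise → 4% + 0% transit = 4% → £0.30
Pair of dumbbells (15 lb) £83.41: sporting goods → 9.25% + 0.75% transit = 10% → £8.34
Ground coffee (12 oz) £13.25: unprepared food → 3.25% + 2.5% transit = 5.75% → £0.76
Wall clock £41.37: general merchandise → 4% + 0% transit = 4% → £1.65
Total tax = £0.64 + £0.08 + £0.49 + £0.30 + £8.34 + £0.76 + £1.65 = £12.26

£12.26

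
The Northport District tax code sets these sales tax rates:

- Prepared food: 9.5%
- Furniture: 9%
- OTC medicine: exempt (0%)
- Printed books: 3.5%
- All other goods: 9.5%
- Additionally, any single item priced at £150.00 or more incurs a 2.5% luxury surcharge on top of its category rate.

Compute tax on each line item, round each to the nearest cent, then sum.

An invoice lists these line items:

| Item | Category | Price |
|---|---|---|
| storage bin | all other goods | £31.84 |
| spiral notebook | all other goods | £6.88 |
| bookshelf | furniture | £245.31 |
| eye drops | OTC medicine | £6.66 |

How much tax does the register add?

£31.88

Storage bin £31.84: all other goods → 9.5% → £3.02
Spiral notebook £6.88: all other goods → 9.5% → £0.65
Bookshelf £245.31: furniture → 9% + 2.5% surcharge = 11.5% → £28.21
Eye drops £6.66: OTC medicine → 0% → £0.00
Total tax = £3.02 + £0.65 + £28.21 = £31.88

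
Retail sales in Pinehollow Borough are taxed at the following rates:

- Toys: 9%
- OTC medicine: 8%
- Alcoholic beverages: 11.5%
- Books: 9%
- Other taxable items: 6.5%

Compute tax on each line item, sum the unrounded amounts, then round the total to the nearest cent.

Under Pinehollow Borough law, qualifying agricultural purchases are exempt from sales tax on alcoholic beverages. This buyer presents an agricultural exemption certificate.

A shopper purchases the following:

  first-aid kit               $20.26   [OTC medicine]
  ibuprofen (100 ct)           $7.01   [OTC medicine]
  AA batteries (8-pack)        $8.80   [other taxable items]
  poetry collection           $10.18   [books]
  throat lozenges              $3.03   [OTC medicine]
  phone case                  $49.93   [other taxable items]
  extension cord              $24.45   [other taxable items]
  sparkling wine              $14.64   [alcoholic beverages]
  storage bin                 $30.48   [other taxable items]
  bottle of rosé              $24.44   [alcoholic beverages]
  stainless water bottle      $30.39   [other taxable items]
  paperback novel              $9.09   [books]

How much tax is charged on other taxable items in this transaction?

AA batteries (8-pack) $8.80: other taxable items → 6.5% → $0.572
Phone case $49.93: other taxable items → 6.5% → $3.24545
Extension cord $24.45: other taxable items → 6.5% → $1.58925
Storage bin $30.48: other taxable items → 6.5% → $1.9812
Stainless water bottle $30.39: other taxable items → 6.5% → $1.97535
Tax on other taxable items: unrounded sum = $9.36325 → $9.36

$9.36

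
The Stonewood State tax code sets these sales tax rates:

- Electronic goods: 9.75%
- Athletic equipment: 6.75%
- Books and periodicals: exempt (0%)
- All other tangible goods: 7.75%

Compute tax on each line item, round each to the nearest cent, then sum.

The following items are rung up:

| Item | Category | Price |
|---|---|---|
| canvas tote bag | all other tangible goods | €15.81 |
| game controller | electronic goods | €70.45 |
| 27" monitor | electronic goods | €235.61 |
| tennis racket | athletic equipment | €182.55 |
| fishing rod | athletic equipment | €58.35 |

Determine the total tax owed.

€47.33

Canvas tote bag €15.81: all other tangible goods → 7.75% → €1.23
Game controller €70.45: electronic goods → 9.75% → €6.87
27" monitor €235.61: electronic goods → 9.75% → €22.97
Tennis racket €182.55: athletic equipment → 6.75% → €12.32
Fishing rod €58.35: athletic equipment → 6.75% → €3.94
Total tax = €1.23 + €6.87 + €22.97 + €12.32 + €3.94 = €47.33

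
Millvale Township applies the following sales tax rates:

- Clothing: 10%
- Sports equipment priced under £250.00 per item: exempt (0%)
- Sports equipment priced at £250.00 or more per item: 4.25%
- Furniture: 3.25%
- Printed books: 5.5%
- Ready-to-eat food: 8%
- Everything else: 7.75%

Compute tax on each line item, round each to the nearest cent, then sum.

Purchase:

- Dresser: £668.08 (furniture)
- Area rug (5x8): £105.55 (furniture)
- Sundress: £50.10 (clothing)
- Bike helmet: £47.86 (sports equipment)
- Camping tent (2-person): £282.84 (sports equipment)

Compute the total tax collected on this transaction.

£42.17

Dresser £668.08: furniture → 3.25% → £21.71
Area rug (5x8) £105.55: furniture → 3.25% → £3.43
Sundress £50.10: clothing → 10% → £5.01
Bike helmet £47.86: sports equipment, under £250.00 → 0% → £0.00
Camping tent (2-person) £282.84: sports equipment, £250.00 or more → 4.25% → £12.02
Total tax = £21.71 + £3.43 + £5.01 + £12.02 = £42.17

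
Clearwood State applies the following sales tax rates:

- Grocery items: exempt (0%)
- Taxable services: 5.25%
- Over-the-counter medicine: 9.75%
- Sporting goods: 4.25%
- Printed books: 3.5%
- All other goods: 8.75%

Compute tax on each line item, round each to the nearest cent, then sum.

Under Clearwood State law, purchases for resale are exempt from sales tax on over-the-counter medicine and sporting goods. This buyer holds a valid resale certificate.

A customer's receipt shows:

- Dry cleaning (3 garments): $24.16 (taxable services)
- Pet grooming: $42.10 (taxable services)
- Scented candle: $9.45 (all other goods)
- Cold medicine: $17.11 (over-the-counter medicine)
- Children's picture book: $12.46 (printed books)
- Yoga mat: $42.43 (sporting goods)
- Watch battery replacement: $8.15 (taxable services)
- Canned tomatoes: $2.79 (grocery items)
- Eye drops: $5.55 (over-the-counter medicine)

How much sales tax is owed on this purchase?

Dry cleaning (3 garments) $24.16: taxable services → 5.25% → $1.27
Pet grooming $42.10: taxable services → 5.25% → $2.21
Scented candle $9.45: all other goods → 8.75% → $0.83
Cold medicine $17.11: over-the-counter medicine, buyer-exempt → 0% → $0.00
Children's picture book $12.46: printed books → 3.5% → $0.44
Yoga mat $42.43: sporting goods, buyer-exempt → 0% → $0.00
Watch battery replacement $8.15: taxable services → 5.25% → $0.43
Canned tomatoes $2.79: grocery items → 0% → $0.00
Eye drops $5.55: over-the-counter medicine, buyer-exempt → 0% → $0.00
Total tax = $1.27 + $2.21 + $0.83 + $0.44 + $0.43 = $5.18

$5.18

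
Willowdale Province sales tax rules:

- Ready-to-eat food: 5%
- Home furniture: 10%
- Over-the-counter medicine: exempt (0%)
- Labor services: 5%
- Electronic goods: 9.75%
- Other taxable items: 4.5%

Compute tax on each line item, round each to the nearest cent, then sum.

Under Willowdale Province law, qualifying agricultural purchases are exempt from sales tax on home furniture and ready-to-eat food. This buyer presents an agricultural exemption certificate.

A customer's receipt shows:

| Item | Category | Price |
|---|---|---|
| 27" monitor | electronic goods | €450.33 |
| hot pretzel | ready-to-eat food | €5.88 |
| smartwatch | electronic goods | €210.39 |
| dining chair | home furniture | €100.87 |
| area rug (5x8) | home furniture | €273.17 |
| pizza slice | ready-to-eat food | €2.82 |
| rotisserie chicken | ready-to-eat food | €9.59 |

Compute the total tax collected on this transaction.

27" monitor €450.33: electronic goods → 9.75% → €43.91
Hot pretzel €5.88: ready-to-eat food, buyer-exempt → 0% → €0.00
Smartwatch €210.39: electronic goods → 9.75% → €20.51
Dining chair €100.87: home furniture, buyer-exempt → 0% → €0.00
Area rug (5x8) €273.17: home furniture, buyer-exempt → 0% → €0.00
Pizza slice €2.82: ready-to-eat food, buyer-exempt → 0% → €0.00
Rotisserie chicken €9.59: ready-to-eat food, buyer-exempt → 0% → €0.00
Total tax = €43.91 + €20.51 = €64.42

€64.42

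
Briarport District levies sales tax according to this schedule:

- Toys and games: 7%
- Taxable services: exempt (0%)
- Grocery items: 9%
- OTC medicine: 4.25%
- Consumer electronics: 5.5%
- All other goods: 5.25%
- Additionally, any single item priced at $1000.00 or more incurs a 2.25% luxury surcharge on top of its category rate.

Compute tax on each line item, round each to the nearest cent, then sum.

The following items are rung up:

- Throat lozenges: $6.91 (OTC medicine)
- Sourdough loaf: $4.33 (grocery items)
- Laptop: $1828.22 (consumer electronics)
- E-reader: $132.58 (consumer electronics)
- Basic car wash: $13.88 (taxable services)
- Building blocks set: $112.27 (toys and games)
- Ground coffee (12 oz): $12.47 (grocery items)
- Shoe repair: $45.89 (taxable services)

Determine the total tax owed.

Throat lozenges $6.91: OTC medicine → 4.25% → $0.29
Sourdough loaf $4.33: grocery items → 9% → $0.39
Laptop $1828.22: consumer electronics → 5.5% + 2.25% surcharge = 7.75% → $141.69
E-reader $132.58: consumer electronics → 5.5% → $7.29
Basic car wash $13.88: taxable services → 0% → $0.00
Building blocks set $112.27: toys and games → 7% → $7.86
Ground coffee (12 oz) $12.47: grocery items → 9% → $1.12
Shoe repair $45.89: taxable services → 0% → $0.00
Total tax = $0.29 + $0.39 + $141.69 + $7.29 + $7.86 + $1.12 = $158.64

$158.64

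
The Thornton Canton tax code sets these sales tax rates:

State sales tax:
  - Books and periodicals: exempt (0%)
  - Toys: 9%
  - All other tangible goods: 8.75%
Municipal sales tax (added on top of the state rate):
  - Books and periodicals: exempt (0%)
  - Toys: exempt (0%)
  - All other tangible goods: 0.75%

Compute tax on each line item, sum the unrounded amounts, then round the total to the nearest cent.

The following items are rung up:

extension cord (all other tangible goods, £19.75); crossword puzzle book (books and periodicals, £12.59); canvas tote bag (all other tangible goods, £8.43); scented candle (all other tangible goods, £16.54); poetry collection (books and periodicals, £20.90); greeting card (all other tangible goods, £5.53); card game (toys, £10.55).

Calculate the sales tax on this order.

Extension cord £19.75: all other tangible goods → 8.75% + 0.75% municipal = 9.5% → £1.87625
Crossword puzzle book £12.59: books and periodicals → 0% + 0% municipal = 0% → £0.00
Canvas tote bag £8.43: all other tangible goods → 8.75% + 0.75% municipal = 9.5% → £0.80085
Scented candle £16.54: all other tangible goods → 8.75% + 0.75% municipal = 9.5% → £1.5713
Poetry collection £20.90: books and periodicals → 0% + 0% municipal = 0% → £0.00
Greeting card £5.53: all other tangible goods → 8.75% + 0.75% municipal = 9.5% → £0.52535
Card game £10.55: toys → 9% + 0% municipal = 9% → £0.9495
Unrounded tax sum = £5.72325 → £5.72

£5.72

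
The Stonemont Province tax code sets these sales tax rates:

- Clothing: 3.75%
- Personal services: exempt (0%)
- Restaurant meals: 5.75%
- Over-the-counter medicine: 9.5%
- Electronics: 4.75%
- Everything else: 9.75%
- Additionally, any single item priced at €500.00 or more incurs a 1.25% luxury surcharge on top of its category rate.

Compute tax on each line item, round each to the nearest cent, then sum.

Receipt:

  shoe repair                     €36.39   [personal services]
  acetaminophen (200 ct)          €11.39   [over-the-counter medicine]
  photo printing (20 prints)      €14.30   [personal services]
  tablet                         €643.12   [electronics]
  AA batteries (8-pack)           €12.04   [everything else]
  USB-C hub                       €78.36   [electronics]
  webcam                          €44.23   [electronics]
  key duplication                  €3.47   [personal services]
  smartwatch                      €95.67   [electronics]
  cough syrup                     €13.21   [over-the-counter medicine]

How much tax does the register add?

Shoe repair €36.39: personal services → 0% → €0.00
Acetaminophen (200 ct) €11.39: over-the-counter medicine → 9.5% → €1.08
Photo printing (20 prints) €14.30: personal services → 0% → €0.00
Tablet €643.12: electronics → 4.75% + 1.25% surcharge = 6% → €38.59
AA batteries (8-pack) €12.04: everything else → 9.75% → €1.17
USB-C hub €78.36: electronics → 4.75% → €3.72
Webcam €44.23: electronics → 4.75% → €2.10
Key duplication €3.47: personal services → 0% → €0.00
Smartwatch €95.67: electronics → 4.75% → €4.54
Cough syrup €13.21: over-the-counter medicine → 9.5% → €1.25
Total tax = €1.08 + €38.59 + €1.17 + €3.72 + €2.10 + €4.54 + €1.25 = €52.45

€52.45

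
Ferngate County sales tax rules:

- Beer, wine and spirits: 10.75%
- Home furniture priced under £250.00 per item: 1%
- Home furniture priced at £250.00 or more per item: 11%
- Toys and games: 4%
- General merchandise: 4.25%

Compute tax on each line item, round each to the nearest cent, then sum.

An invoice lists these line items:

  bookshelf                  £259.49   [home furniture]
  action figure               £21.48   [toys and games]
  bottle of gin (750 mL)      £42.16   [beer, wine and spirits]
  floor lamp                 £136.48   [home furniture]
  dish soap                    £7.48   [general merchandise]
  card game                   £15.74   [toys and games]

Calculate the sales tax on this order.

Bookshelf £259.49: home furniture, £250.00 or more → 11% → £28.54
Action figure £21.48: toys and games → 4% → £0.86
Bottle of gin (750 mL) £42.16: beer, wine and spirits → 10.75% → £4.53
Floor lamp £136.48: home furniture, under £250.00 → 1% → £1.36
Dish soap £7.48: general merchandise → 4.25% → £0.32
Card game £15.74: toys and games → 4% → £0.63
Total tax = £28.54 + £0.86 + £4.53 + £1.36 + £0.32 + £0.63 = £36.24

£36.24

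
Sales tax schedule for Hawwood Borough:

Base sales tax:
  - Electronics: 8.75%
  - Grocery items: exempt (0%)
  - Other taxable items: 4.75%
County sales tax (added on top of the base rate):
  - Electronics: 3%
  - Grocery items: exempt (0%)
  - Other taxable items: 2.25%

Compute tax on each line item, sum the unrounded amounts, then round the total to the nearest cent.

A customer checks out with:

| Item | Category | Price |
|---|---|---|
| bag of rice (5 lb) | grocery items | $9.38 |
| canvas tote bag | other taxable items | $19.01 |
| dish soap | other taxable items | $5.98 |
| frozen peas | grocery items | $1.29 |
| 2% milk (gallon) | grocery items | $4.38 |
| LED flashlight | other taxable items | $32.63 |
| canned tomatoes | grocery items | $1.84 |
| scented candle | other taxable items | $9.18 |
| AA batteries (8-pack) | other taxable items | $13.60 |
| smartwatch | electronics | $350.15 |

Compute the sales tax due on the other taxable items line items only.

$5.63

Canvas tote bag $19.01: other taxable items → 4.75% + 2.25% county = 7% → $1.3307
Dish soap $5.98: other taxable items → 4.75% + 2.25% county = 7% → $0.4186
LED flashlight $32.63: other taxable items → 4.75% + 2.25% county = 7% → $2.2841
Scented candle $9.18: other taxable items → 4.75% + 2.25% county = 7% → $0.6426
AA batteries (8-pack) $13.60: other taxable items → 4.75% + 2.25% county = 7% → $0.952
Tax on other taxable items: unrounded sum = $5.628 → $5.63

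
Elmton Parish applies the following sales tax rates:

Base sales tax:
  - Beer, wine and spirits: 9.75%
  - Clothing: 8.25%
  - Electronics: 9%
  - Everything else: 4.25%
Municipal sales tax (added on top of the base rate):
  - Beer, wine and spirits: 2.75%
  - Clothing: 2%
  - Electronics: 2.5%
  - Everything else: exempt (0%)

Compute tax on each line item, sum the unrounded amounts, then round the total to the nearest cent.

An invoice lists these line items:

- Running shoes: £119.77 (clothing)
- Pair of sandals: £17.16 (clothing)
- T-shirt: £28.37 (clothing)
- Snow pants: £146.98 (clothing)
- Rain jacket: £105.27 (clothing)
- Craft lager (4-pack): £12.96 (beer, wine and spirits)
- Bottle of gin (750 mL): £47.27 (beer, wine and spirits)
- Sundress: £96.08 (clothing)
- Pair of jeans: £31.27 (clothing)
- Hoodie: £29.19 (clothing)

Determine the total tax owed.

Running shoes £119.77: clothing → 8.25% + 2% municipal = 10.25% → £12.276425
Pair of sandals £17.16: clothing → 8.25% + 2% municipal = 10.25% → £1.7589
T-shirt £28.37: clothing → 8.25% + 2% municipal = 10.25% → £2.907925
Snow pants £146.98: clothing → 8.25% + 2% municipal = 10.25% → £15.06545
Rain jacket £105.27: clothing → 8.25% + 2% municipal = 10.25% → £10.790175
Craft lager (4-pack) £12.96: beer, wine and spirits → 9.75% + 2.75% municipal = 12.5% → £1.62
Bottle of gin (750 mL) £47.27: beer, wine and spirits → 9.75% + 2.75% municipal = 12.5% → £5.90875
Sundress £96.08: clothing → 8.25% + 2% municipal = 10.25% → £9.8482
Pair of jeans £31.27: clothing → 8.25% + 2% municipal = 10.25% → £3.205175
Hoodie £29.19: clothing → 8.25% + 2% municipal = 10.25% → £2.991975
Unrounded tax sum = £66.372975 → £66.37

£66.37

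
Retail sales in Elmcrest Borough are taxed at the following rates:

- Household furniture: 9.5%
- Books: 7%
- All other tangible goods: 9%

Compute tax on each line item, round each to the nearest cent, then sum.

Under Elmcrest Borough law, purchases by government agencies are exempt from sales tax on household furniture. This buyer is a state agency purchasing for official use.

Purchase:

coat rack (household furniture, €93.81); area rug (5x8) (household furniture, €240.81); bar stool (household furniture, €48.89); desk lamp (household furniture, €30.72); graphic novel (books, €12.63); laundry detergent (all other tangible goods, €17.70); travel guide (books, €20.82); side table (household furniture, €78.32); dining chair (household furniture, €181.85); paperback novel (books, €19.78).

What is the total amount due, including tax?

€750.64

Coat rack €93.81: household furniture, buyer-exempt → 0% → €0.00
Area rug (5x8) €240.81: household furniture, buyer-exempt → 0% → €0.00
Bar stool €48.89: household furniture, buyer-exempt → 0% → €0.00
Desk lamp €30.72: household furniture, buyer-exempt → 0% → €0.00
Graphic novel €12.63: books → 7% → €0.88
Laundry detergent €17.70: all other tangible goods → 9% → €1.59
Travel guide €20.82: books → 7% → €1.46
Side table €78.32: household furniture, buyer-exempt → 0% → €0.00
Dining chair €181.85: household furniture, buyer-exempt → 0% → €0.00
Paperback novel €19.78: books → 7% → €1.38
Subtotal = €745.33; tax = €5.31; total due = €750.64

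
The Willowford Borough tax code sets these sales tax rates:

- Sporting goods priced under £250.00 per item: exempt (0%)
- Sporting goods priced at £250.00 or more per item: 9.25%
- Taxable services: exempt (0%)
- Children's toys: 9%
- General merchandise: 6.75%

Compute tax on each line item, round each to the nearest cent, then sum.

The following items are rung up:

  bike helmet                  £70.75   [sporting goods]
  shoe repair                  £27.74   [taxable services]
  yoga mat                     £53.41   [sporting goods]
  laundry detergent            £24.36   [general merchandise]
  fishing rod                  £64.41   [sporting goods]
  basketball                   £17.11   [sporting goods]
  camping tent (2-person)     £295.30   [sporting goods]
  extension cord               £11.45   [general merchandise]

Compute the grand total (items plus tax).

Bike helmet £70.75: sporting goods, under £250.00 → 0% → £0.00
Shoe repair £27.74: taxable services → 0% → £0.00
Yoga mat £53.41: sporting goods, under £250.00 → 0% → £0.00
Laundry detergent £24.36: general merchandise → 6.75% → £1.64
Fishing rod £64.41: sporting goods, under £250.00 → 0% → £0.00
Basketball £17.11: sporting goods, under £250.00 → 0% → £0.00
Camping tent (2-person) £295.30: sporting goods, £250.00 or more → 9.25% → £27.32
Extension cord £11.45: general merchandise → 6.75% → £0.77
Subtotal = £564.53; tax = £29.73; total due = £594.26

£594.26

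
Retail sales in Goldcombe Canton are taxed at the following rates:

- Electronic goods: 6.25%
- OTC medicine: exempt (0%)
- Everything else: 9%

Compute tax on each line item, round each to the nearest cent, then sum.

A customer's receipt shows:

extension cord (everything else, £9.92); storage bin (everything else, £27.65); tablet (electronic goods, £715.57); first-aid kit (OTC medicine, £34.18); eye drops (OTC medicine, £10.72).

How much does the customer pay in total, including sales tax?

Extension cord £9.92: everything else → 9% → £0.89
Storage bin £27.65: everything else → 9% → £2.49
Tablet £715.57: electronic goods → 6.25% → £44.72
First-aid kit £34.18: OTC medicine → 0% → £0.00
Eye drops £10.72: OTC medicine → 0% → £0.00
Subtotal = £798.04; tax = £48.10; total due = £846.14

£846.14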